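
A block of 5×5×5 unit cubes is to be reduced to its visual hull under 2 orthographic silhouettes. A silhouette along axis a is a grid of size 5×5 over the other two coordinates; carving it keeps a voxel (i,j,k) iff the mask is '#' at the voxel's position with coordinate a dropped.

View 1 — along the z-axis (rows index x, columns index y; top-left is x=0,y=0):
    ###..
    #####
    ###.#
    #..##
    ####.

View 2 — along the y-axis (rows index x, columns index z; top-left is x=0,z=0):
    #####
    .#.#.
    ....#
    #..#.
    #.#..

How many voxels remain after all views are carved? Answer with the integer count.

|visual hull| = 43

before carving: 125 voxels (5×5×5)
V1 z: intersect with XY mask (19 set) -- 95 left
V2 y: intersect with XZ mask (12 set) -- 43 left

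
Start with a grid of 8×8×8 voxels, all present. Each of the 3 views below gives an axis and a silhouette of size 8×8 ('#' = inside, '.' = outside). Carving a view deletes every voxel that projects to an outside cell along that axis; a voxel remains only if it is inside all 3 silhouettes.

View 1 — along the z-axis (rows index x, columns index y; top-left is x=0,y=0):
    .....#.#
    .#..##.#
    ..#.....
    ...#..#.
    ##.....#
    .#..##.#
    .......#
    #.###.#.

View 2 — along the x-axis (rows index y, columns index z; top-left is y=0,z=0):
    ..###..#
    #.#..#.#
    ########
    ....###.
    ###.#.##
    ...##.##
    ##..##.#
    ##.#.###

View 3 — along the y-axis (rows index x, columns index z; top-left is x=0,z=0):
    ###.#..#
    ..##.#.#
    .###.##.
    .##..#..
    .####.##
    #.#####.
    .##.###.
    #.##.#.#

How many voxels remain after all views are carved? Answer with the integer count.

remaining voxels: 65

initial block: 8^3 = 512
after view 1 [z-axis, 22 of 64 cells solid] → remaining = 176
after view 2 [x-axis, 40 of 64 cells solid] → remaining = 112
after view 3 [y-axis, 39 of 64 cells solid] → remaining = 65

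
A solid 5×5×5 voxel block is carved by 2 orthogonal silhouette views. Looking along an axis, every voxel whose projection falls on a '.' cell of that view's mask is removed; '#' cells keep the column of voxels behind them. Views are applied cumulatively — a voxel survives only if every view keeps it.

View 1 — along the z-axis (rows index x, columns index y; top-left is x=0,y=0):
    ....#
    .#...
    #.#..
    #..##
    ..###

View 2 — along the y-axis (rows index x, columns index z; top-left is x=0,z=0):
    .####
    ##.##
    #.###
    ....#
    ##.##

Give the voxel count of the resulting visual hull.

initial block: 5^3 = 125
  1. axis=2 (XY plane), |mask|=10  ⇒  voxels=50
  2. axis=1 (XZ plane), |mask|=17  ⇒  voxels=31

|visual hull| = 31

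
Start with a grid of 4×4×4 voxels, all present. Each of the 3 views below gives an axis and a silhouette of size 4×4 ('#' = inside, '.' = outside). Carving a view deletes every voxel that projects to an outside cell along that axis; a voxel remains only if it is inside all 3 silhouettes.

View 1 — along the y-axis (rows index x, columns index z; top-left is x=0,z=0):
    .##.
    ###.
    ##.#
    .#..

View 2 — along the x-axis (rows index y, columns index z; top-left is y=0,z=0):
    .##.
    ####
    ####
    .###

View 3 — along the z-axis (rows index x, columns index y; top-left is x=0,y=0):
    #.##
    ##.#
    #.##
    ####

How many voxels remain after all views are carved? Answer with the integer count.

23 voxels

start: 4×4×4 = 64 voxels
after view 1 [y-axis, 9 of 16 cells solid] → remaining = 36
after view 2 [x-axis, 13 of 16 cells solid] → remaining = 31
after view 3 [z-axis, 13 of 16 cells solid] → remaining = 23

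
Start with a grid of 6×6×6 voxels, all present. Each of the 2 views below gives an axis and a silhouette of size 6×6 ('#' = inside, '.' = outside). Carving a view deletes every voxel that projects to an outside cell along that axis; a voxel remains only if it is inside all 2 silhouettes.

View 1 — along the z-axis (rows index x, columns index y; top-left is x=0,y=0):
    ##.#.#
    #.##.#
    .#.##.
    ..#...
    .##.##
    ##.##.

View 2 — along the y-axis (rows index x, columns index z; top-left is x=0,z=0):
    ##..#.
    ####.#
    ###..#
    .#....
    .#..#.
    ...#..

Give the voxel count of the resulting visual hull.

57 voxels

initial block: 6^3 = 216
[1] z-view keeps 20 columns → grid now 120
[2] y-view keeps 16 columns → grid now 57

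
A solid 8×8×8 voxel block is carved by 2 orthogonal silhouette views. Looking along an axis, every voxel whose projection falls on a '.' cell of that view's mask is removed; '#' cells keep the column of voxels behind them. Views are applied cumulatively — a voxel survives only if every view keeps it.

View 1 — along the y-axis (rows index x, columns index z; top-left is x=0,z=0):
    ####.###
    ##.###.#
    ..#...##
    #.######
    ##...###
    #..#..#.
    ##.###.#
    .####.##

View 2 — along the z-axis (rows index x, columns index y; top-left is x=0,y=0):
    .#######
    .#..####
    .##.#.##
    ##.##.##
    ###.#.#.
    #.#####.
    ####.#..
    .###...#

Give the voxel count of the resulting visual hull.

voxel count = 233

initial block: 8^3 = 512
carve view 1 (along y, XZ-mask fill 43/64): 344 voxels remain
carve view 2 (along z, XY-mask fill 43/64): 233 voxels remain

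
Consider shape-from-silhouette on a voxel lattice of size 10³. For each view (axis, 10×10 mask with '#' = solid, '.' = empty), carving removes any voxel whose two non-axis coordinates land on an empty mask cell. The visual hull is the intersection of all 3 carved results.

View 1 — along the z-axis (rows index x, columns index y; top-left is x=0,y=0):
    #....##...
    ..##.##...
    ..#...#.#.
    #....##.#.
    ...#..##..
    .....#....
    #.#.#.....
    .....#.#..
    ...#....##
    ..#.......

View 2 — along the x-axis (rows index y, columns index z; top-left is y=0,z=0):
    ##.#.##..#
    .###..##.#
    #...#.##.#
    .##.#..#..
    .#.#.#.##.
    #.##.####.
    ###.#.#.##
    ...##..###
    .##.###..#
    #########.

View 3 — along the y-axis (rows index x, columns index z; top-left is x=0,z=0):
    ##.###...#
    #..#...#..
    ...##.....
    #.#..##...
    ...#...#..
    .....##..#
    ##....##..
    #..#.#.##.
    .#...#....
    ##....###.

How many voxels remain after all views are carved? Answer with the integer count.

full grid |V| = 1000
step 1: project along z, AND mask (27/100) → |grid| = 270
step 2: project along x, AND mask (60/100) → |grid| = 162
step 3: project along y, AND mask (36/100) → |grid| = 64

remaining voxels: 64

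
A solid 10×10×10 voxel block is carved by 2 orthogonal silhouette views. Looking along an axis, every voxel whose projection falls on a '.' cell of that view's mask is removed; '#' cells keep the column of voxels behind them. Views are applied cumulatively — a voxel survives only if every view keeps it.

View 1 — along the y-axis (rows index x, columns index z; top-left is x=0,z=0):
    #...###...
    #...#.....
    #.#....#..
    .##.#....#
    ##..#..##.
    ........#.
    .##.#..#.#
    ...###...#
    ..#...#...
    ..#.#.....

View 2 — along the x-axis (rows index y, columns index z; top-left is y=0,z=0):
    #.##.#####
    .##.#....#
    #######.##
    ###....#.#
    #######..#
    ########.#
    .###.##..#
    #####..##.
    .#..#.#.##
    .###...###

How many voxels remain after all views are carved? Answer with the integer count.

before carving: 1000 voxels (10×10×10)
carve view 1 (along y, XZ-mask fill 32/100): 320 voxels remain
carve view 2 (along x, YZ-mask fill 67/100): 219 voxels remain

voxel count = 219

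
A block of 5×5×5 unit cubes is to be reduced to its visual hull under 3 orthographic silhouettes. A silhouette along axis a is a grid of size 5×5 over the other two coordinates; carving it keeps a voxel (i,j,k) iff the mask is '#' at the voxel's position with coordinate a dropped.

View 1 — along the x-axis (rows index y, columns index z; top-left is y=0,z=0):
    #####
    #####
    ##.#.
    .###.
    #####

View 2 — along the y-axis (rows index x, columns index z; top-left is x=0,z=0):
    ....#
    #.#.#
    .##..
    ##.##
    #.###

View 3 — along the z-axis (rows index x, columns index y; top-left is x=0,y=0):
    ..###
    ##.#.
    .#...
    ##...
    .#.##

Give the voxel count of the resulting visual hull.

|visual hull| = 28

start: 5×5×5 = 125 voxels
step 1: project along x, AND mask (21/25) → |grid| = 105
step 2: project along y, AND mask (14/25) → |grid| = 56
step 3: project along z, AND mask (12/25) → |grid| = 28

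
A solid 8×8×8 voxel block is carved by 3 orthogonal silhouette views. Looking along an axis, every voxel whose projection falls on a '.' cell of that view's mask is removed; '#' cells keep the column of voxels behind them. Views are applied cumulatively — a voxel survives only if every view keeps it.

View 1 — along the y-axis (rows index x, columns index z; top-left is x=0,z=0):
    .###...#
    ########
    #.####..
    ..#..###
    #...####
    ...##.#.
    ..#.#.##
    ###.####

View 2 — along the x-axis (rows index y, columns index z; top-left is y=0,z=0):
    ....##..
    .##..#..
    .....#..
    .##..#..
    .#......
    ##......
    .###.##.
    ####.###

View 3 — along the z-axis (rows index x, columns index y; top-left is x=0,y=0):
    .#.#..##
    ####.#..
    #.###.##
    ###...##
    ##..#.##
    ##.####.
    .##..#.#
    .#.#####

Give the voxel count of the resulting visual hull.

80 voxels

full grid |V| = 512
carve view 1 (along y, XZ-mask fill 40/64): 320 voxels remain
carve view 2 (along x, YZ-mask fill 24/64): 112 voxels remain
carve view 3 (along z, XY-mask fill 41/64): 80 voxels remain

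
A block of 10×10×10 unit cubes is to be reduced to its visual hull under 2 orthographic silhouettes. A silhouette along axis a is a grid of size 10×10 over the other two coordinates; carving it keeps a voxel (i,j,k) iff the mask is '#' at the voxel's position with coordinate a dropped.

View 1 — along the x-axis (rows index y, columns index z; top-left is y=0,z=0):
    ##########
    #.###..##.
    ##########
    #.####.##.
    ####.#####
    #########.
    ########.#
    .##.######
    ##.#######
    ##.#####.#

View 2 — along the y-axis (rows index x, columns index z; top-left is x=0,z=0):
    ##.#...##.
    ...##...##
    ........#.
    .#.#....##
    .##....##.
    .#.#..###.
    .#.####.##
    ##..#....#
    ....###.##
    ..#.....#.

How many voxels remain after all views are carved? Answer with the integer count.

initial block: 10^3 = 1000
[1] x-view keeps 85 columns → grid now 850
[2] y-view keeps 41 columns → grid now 342

342 voxels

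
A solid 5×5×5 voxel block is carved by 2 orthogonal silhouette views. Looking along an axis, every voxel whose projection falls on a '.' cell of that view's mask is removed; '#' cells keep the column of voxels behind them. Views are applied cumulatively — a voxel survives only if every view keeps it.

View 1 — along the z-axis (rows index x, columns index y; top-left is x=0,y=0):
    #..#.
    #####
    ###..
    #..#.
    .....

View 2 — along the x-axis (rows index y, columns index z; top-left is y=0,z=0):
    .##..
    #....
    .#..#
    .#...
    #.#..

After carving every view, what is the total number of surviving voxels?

full grid |V| = 125
carve view 1 (along z, XY-mask fill 12/25): 60 voxels remain
carve view 2 (along x, YZ-mask fill 8/25): 19 voxels remain

remaining voxels: 19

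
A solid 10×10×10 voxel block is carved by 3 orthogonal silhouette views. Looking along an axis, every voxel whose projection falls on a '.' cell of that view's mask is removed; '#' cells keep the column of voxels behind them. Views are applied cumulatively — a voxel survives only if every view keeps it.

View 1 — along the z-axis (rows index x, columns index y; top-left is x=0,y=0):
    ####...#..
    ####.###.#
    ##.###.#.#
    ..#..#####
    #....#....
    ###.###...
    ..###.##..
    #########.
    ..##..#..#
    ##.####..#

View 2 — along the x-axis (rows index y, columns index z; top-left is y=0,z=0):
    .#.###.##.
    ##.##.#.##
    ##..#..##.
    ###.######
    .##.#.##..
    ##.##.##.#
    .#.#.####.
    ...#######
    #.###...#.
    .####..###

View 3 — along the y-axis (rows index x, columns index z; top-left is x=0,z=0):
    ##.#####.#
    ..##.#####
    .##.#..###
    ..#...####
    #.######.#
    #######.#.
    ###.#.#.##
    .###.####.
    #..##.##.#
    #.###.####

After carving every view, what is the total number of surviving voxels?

initial block: 10^3 = 1000
after view 1 [z-axis, 59 of 100 cells solid] → remaining = 590
after view 2 [x-axis, 64 of 100 cells solid] → remaining = 385
after view 3 [y-axis, 70 of 100 cells solid] → remaining = 267

267 voxels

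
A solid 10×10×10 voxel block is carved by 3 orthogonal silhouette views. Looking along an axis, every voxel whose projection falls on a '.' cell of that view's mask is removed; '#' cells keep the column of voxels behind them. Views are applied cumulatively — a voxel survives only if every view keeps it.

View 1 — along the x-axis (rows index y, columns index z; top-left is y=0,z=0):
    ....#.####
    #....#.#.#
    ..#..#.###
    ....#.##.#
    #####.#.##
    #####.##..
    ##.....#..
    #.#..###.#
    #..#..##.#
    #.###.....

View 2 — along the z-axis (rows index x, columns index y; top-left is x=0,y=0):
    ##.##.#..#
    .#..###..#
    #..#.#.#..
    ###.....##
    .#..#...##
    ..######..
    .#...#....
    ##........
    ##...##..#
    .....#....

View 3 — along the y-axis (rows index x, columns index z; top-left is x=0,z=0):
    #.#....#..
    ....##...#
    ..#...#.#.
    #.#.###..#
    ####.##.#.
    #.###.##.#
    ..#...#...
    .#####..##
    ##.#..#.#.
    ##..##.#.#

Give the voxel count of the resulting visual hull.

100 voxels

full grid |V| = 1000
  1. axis=0 (YZ plane), |mask|=51  ⇒  voxels=510
  2. axis=2 (XY plane), |mask|=40  ⇒  voxels=203
  3. axis=1 (XZ plane), |mask|=49  ⇒  voxels=100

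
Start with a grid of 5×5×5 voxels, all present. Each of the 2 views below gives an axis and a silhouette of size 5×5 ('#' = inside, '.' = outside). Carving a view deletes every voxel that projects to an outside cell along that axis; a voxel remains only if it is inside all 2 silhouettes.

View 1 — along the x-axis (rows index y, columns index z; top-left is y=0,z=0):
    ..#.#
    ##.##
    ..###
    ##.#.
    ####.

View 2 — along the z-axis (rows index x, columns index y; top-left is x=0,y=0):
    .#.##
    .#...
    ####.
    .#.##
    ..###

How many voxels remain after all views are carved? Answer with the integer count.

full grid |V| = 125
carve view 1 (along x, YZ-mask fill 16/25): 80 voxels remain
carve view 2 (along z, XY-mask fill 14/25): 48 voxels remain

|visual hull| = 48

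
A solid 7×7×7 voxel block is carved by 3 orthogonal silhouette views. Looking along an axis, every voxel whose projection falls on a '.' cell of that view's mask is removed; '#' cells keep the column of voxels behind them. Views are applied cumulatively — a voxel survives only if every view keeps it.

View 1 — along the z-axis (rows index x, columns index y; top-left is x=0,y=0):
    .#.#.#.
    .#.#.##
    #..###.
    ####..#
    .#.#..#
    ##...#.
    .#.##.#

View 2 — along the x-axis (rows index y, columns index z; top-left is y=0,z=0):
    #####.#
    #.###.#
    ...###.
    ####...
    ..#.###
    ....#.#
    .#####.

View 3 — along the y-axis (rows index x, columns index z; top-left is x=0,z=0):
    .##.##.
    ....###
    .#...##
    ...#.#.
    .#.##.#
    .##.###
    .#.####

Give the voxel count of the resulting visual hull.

before carving: 343 voxels (7×7×7)
carve view 1 (along z, XY-mask fill 26/49): 182 voxels remain
carve view 2 (along x, YZ-mask fill 29/49): 111 voxels remain
carve view 3 (along y, XZ-mask fill 26/49): 53 voxels remain

remaining voxels: 53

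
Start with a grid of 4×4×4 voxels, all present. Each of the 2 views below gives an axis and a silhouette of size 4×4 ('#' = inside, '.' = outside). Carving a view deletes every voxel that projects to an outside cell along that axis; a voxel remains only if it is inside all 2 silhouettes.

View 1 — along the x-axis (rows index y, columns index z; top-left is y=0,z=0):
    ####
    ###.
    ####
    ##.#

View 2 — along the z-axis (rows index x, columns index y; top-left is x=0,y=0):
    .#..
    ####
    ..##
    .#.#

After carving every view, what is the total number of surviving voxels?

30 voxels

start: 4×4×4 = 64 voxels
  1. axis=0 (YZ plane), |mask|=14  ⇒  voxels=56
  2. axis=2 (XY plane), |mask|=9  ⇒  voxels=30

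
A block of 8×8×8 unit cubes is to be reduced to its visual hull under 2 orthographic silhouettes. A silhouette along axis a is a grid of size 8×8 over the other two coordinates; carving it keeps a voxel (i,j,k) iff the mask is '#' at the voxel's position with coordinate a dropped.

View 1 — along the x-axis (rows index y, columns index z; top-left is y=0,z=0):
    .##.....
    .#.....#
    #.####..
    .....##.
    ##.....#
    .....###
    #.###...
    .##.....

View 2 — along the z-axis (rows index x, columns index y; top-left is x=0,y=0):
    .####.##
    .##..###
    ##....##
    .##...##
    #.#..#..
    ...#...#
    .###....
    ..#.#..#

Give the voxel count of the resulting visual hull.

initial block: 8^3 = 512
V1 x: intersect with YZ mask (23 set) -- 184 left
V2 z: intersect with XY mask (30 set) -- 90 left

remaining voxels: 90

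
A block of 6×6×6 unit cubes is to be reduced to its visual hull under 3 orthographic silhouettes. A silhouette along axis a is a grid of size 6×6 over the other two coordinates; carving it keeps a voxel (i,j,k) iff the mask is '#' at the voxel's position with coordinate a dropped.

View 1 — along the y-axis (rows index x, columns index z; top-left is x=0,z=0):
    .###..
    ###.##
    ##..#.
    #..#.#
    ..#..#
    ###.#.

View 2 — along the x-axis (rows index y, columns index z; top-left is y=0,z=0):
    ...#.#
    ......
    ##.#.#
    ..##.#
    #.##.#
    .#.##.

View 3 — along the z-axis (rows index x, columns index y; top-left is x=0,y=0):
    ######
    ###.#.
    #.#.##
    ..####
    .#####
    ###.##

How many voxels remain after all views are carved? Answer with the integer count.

start: 6×6×6 = 216 voxels
  1. axis=1 (XZ plane), |mask|=20  ⇒  voxels=120
  2. axis=0 (YZ plane), |mask|=16  ⇒  voxels=49
  3. axis=2 (XY plane), |mask|=28  ⇒  voxels=41

41 voxels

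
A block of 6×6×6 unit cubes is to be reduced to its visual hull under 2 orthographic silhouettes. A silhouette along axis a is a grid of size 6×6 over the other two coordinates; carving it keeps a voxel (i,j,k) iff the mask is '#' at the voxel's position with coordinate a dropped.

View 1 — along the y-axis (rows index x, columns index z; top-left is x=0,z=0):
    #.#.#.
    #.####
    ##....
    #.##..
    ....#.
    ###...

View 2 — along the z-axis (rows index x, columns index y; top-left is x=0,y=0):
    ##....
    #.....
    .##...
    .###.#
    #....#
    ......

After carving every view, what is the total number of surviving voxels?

full grid |V| = 216
[1] y-view keeps 17 columns → grid now 102
[2] z-view keeps 11 columns → grid now 29

29 voxels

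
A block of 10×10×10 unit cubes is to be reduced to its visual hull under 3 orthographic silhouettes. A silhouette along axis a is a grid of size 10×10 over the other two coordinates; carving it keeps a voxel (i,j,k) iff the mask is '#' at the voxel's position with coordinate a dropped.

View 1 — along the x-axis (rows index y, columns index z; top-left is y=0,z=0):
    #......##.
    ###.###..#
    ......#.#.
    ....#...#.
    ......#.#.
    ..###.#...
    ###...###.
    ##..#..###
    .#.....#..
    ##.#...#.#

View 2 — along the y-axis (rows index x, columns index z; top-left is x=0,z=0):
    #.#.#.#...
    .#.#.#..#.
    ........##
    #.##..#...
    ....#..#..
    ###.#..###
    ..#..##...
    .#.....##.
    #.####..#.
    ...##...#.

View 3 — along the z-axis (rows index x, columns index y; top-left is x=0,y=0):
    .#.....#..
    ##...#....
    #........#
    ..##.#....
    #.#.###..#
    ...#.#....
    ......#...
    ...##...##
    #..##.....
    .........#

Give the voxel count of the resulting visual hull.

|visual hull| = 38

initial block: 10^3 = 1000
step 1: project along x, AND mask (39/100) → |grid| = 390
step 2: project along y, AND mask (38/100) → |grid| = 153
step 3: project along z, AND mask (27/100) → |grid| = 38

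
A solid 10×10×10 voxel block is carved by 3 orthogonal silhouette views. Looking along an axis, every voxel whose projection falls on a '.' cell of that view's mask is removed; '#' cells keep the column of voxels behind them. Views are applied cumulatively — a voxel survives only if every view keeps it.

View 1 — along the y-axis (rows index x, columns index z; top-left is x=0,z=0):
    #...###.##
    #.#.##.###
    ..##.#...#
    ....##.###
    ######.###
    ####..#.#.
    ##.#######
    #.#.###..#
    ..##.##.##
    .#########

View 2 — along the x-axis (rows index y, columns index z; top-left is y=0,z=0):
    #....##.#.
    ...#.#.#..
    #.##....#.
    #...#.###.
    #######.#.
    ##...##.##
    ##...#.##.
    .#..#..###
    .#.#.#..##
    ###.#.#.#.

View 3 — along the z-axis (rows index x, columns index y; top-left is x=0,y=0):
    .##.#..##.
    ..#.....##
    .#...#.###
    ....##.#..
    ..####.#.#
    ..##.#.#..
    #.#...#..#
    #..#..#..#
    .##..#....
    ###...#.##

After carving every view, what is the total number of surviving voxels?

voxel count = 147

full grid |V| = 1000
V1 y: intersect with XZ mask (67 set) -- 670 left
V2 x: intersect with YZ mask (51 set) -- 342 left
V3 z: intersect with XY mask (43 set) -- 147 left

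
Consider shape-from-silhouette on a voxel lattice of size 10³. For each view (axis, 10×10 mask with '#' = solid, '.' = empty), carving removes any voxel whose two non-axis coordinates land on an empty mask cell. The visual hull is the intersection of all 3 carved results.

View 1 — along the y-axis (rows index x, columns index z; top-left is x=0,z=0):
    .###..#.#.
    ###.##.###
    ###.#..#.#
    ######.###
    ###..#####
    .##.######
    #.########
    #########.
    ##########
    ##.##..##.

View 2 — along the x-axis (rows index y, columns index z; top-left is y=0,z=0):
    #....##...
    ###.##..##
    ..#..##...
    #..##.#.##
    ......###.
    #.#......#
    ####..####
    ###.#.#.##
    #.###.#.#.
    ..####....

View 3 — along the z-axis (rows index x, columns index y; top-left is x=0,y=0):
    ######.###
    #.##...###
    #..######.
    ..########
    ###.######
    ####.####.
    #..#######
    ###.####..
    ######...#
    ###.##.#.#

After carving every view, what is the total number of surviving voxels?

full grid |V| = 1000
[1] y-view keeps 78 columns → grid now 780
[2] x-view keeps 50 columns → grid now 387
[3] z-view keeps 76 columns → grid now 279

voxel count = 279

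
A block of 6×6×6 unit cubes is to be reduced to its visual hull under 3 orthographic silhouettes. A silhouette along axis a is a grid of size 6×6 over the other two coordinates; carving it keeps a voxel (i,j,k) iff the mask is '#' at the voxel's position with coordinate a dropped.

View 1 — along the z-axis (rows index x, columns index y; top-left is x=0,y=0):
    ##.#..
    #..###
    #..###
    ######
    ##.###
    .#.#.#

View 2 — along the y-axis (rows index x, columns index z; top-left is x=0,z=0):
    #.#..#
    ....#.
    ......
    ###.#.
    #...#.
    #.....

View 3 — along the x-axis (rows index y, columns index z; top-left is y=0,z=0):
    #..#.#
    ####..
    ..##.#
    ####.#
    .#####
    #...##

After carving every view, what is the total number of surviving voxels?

voxel count = 31

initial block: 6^3 = 216
[1] z-view keeps 25 columns → grid now 150
[2] y-view keeps 11 columns → grid now 50
[3] x-view keeps 23 columns → grid now 31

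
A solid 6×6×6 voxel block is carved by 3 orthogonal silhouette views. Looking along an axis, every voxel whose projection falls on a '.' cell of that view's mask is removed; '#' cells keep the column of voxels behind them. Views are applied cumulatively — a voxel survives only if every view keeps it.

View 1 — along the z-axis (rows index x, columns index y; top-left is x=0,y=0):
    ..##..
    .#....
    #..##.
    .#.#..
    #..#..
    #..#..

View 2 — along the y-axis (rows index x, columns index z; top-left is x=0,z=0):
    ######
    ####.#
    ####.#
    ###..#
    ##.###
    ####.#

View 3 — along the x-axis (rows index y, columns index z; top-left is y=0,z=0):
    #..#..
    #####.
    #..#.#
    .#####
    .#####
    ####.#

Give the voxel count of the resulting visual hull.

start: 6×6×6 = 216 voxels
[1] z-view keeps 12 columns → grid now 72
[2] y-view keeps 30 columns → grid now 60
[3] x-view keeps 25 columns → grid now 40

40 voxels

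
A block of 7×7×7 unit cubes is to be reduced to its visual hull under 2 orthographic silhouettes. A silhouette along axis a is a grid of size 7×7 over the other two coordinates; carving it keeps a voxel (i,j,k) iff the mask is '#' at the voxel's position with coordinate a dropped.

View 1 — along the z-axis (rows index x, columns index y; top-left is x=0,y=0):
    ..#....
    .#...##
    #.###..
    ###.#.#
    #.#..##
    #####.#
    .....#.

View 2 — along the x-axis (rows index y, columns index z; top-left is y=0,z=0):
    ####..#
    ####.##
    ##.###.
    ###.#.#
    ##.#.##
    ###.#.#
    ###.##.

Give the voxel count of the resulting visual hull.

voxel count = 123

start: 7×7×7 = 343 voxels
step 1: project along z, AND mask (24/49) → |grid| = 168
step 2: project along x, AND mask (36/49) → |grid| = 123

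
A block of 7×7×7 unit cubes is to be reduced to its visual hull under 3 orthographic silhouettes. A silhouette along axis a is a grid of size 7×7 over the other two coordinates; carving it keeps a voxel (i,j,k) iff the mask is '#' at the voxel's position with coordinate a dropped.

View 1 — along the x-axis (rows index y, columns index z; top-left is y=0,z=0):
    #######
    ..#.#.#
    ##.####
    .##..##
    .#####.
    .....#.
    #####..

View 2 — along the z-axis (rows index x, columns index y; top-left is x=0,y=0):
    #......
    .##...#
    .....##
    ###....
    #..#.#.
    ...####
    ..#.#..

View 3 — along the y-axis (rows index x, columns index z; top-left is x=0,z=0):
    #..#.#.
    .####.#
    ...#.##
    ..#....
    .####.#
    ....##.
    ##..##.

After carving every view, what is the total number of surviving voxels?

38 voxels

start: 7×7×7 = 343 voxels
  1. axis=0 (YZ plane), |mask|=31  ⇒  voxels=217
  2. axis=2 (XY plane), |mask|=18  ⇒  voxels=81
  3. axis=1 (XZ plane), |mask|=23  ⇒  voxels=38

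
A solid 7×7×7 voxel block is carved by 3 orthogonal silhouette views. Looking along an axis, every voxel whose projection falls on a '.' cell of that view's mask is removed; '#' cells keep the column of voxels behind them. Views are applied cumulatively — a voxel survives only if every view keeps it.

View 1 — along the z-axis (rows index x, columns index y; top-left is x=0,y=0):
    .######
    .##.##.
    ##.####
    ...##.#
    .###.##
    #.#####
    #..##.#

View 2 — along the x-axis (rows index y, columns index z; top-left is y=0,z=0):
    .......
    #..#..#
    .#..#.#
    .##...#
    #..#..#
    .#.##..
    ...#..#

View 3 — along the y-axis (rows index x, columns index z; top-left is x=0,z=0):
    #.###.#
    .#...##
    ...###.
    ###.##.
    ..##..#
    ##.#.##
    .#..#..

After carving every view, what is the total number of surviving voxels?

47 voxels

before carving: 343 voxels (7×7×7)
  1. axis=2 (XY plane), |mask|=34  ⇒  voxels=238
  2. axis=0 (YZ plane), |mask|=17  ⇒  voxels=87
  3. axis=1 (XZ plane), |mask|=26  ⇒  voxels=47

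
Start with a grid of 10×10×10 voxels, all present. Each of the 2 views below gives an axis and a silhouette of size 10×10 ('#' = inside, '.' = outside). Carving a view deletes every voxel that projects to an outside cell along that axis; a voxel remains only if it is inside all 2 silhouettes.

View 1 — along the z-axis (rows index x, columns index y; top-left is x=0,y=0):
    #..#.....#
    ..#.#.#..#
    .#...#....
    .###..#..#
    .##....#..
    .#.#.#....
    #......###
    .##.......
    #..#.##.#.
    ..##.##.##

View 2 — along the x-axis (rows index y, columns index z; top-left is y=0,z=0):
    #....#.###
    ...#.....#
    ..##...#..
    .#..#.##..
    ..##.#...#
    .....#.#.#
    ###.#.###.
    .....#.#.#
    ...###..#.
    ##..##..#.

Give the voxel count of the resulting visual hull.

full grid |V| = 1000
step 1: project along z, AND mask (37/100) → |grid| = 370
step 2: project along x, AND mask (40/100) → |grid| = 147

147 voxels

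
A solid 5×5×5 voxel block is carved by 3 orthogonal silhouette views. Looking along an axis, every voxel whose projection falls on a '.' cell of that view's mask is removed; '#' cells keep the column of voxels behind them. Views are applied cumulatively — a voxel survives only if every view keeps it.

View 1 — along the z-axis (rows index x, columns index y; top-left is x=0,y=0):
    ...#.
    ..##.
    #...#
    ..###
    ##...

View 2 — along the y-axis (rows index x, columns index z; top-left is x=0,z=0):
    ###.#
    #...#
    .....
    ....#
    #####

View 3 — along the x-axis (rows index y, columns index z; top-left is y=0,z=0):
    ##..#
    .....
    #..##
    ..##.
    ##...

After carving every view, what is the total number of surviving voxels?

before carving: 125 voxels (5×5×5)
V1 z: intersect with XY mask (10 set) -- 50 left
V2 y: intersect with XZ mask (12 set) -- 21 left
V3 x: intersect with YZ mask (10 set) -- 7 left

|visual hull| = 7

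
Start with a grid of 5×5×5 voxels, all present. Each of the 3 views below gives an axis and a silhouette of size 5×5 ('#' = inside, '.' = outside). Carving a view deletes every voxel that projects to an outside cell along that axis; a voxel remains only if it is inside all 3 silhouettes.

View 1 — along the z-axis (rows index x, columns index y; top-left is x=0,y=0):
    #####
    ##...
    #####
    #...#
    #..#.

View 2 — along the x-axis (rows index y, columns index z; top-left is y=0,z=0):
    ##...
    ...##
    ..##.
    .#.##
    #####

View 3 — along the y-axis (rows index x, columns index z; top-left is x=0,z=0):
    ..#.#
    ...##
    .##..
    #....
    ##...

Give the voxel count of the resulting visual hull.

remaining voxels: 17

full grid |V| = 125
  1. axis=2 (XY plane), |mask|=16  ⇒  voxels=80
  2. axis=0 (YZ plane), |mask|=14  ⇒  voxels=44
  3. axis=1 (XZ plane), |mask|=9  ⇒  voxels=17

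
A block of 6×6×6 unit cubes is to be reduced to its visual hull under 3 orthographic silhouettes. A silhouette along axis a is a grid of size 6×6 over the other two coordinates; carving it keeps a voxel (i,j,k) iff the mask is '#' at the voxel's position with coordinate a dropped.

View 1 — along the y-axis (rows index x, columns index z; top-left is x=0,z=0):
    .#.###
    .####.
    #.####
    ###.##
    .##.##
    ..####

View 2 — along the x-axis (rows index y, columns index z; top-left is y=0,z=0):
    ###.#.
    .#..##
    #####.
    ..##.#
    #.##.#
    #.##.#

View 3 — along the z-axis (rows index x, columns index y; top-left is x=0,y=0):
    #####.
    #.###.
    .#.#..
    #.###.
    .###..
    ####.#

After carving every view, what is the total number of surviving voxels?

62 voxels

before carving: 216 voxels (6×6×6)
V1 y: intersect with XZ mask (26 set) -- 156 left
V2 x: intersect with YZ mask (23 set) -- 99 left
V3 z: intersect with XY mask (23 set) -- 62 left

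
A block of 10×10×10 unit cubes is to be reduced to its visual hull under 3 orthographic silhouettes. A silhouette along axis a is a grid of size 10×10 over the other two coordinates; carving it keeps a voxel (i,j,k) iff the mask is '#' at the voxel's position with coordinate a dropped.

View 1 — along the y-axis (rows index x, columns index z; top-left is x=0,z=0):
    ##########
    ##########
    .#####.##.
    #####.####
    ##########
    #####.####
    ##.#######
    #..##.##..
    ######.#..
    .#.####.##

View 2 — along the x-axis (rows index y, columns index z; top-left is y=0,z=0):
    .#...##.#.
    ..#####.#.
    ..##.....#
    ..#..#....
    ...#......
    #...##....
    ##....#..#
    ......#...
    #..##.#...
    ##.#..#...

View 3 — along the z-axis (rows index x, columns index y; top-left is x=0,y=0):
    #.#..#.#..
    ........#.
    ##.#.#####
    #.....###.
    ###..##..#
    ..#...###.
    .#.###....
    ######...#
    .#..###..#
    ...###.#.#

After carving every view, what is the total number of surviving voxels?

full grid |V| = 1000
V1 y: intersect with XZ mask (83 set) -- 830 left
V2 x: intersect with YZ mask (32 set) -- 266 left
V3 z: intersect with XY mask (48 set) -- 122 left

|visual hull| = 122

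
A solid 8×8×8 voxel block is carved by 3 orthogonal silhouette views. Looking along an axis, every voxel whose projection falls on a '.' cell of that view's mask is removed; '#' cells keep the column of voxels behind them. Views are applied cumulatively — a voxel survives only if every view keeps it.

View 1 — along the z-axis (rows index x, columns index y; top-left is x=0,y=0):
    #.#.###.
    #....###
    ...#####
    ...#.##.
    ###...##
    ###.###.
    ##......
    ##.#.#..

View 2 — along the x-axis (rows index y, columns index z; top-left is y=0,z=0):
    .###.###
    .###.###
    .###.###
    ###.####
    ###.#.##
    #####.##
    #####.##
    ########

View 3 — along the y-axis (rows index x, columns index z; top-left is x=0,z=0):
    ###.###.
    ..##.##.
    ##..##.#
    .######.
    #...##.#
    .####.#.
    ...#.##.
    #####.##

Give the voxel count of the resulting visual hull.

initial block: 8^3 = 512
after view 1 [z-axis, 34 of 64 cells solid] → remaining = 272
after view 2 [x-axis, 53 of 64 cells solid] → remaining = 225
after view 3 [y-axis, 40 of 64 cells solid] → remaining = 142

remaining voxels: 142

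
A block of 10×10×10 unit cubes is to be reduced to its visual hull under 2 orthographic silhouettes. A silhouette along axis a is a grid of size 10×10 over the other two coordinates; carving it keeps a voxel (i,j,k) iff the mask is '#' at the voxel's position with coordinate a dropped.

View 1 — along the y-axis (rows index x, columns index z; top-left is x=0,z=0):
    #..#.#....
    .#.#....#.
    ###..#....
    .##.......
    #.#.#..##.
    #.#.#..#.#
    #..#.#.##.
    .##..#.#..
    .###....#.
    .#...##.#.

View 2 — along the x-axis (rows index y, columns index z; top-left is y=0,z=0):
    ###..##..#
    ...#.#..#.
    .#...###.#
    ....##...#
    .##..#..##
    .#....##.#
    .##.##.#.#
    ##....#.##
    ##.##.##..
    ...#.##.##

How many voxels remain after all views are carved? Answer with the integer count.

|visual hull| = 178

before carving: 1000 voxels (10×10×10)
V1 y: intersect with XZ mask (39 set) -- 390 left
V2 x: intersect with YZ mask (48 set) -- 178 left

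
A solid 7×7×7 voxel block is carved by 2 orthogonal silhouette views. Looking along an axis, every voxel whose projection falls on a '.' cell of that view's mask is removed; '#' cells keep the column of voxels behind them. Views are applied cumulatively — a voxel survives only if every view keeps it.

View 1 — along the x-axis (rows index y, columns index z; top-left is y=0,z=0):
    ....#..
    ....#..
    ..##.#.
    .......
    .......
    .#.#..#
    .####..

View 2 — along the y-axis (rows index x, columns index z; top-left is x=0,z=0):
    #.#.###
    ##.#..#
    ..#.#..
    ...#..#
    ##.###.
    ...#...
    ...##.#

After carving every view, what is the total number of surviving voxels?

full grid |V| = 343
[1] x-view keeps 12 columns → grid now 84
[2] y-view keeps 22 columns → grid now 41

voxel count = 41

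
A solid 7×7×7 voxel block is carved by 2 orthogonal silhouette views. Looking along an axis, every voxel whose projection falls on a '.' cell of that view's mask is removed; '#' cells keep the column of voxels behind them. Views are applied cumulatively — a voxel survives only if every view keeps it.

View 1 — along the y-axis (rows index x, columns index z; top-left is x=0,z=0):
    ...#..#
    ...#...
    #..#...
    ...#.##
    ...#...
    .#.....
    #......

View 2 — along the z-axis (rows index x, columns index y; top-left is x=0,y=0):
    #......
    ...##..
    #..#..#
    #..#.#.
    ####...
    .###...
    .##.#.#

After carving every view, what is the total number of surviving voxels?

initial block: 7^3 = 343
V1 y: intersect with XZ mask (11 set) -- 77 left
V2 z: intersect with XY mask (20 set) -- 30 left

|visual hull| = 30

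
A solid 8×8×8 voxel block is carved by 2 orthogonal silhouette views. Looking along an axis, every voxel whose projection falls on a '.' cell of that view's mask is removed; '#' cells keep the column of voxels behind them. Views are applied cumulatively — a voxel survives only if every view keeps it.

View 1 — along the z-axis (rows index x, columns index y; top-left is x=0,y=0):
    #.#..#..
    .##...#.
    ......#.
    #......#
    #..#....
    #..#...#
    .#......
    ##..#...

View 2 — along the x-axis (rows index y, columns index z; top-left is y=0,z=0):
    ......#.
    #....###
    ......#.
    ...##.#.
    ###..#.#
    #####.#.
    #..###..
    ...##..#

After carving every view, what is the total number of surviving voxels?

before carving: 512 voxels (8×8×8)
step 1: project along z, AND mask (18/64) → |grid| = 144
step 2: project along x, AND mask (27/64) → |grid| = 50

|visual hull| = 50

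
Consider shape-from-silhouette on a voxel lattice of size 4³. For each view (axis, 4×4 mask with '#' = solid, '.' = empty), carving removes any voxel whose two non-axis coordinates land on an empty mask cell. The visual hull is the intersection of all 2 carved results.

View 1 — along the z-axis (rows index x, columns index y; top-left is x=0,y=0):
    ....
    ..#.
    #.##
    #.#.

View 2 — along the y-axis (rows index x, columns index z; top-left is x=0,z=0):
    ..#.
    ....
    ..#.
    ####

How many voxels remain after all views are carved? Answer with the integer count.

remaining voxels: 11

initial block: 4^3 = 64
after view 1 [z-axis, 6 of 16 cells solid] → remaining = 24
after view 2 [y-axis, 6 of 16 cells solid] → remaining = 11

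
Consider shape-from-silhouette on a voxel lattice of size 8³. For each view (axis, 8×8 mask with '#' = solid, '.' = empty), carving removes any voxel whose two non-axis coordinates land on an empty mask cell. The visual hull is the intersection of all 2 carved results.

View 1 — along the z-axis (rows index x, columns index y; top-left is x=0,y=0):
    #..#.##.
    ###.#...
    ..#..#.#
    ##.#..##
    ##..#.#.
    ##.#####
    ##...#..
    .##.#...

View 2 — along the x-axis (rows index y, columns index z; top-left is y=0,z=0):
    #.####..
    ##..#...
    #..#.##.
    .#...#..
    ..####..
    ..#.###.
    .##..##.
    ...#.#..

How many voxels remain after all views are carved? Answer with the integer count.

start: 8×8×8 = 512 voxels
V1 z: intersect with XY mask (33 set) -- 264 left
V2 x: intersect with YZ mask (28 set) -- 120 left

120 voxels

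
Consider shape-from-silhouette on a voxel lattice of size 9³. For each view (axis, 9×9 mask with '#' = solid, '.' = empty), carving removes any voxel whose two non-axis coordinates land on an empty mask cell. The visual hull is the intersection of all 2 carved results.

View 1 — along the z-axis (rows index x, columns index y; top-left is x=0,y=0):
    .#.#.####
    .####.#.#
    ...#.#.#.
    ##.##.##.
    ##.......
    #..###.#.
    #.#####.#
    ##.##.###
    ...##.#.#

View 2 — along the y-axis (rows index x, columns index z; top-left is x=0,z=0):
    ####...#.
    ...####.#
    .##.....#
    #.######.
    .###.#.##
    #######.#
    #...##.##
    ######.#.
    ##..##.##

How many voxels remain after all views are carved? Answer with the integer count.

initial block: 9^3 = 729
V1 z: intersect with XY mask (46 set) -- 414 left
V2 y: intersect with XZ mask (52 set) -- 271 left

|visual hull| = 271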